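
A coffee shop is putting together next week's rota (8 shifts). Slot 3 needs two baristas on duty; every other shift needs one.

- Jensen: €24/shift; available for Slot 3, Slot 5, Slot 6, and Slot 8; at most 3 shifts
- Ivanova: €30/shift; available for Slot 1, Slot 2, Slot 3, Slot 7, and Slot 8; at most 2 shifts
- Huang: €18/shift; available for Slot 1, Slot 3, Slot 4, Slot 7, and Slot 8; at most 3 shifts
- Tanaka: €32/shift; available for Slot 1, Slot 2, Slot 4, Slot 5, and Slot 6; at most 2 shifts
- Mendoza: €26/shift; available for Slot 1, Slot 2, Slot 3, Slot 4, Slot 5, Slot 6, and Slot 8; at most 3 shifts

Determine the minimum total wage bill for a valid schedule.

€204

Picking the cheapest available barista for each shift independently would cost €188, but that ignores the shift limits.
An optimal schedule: Slot 1→Huang, Slot 2→Mendoza, Slot 3→Jensen+Mendoza, Slot 4→Huang, Slot 5→Jensen, Slot 6→Jensen, Slot 7→Huang, Slot 8→Mendoza.
Total: 18 + 26 + 24 + 26 + 18 + 24 + 24 + 18 + 26 = €204.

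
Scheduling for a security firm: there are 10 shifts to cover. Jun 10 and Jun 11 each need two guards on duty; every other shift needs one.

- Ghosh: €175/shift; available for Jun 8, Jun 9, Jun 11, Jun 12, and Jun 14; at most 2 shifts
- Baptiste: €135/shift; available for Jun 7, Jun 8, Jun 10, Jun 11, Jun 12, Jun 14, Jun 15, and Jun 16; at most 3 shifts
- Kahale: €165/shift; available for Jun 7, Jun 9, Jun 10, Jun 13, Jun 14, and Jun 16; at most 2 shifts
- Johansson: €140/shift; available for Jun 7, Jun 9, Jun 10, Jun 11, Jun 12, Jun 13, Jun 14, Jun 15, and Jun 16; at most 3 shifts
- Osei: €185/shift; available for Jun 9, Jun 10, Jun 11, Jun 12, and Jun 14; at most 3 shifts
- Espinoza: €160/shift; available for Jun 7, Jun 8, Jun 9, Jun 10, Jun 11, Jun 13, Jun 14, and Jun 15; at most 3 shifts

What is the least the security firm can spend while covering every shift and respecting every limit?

Picking the cheapest available guard for each shift independently would cost €1640, but that ignores the shift limits.
An optimal schedule: Jun 7→Johansson, Jun 8→Baptiste, Jun 9→Espinoza, Jun 10→Espinoza+Kahale, Jun 11→Espinoza+Ghosh, Jun 12→Johansson, Jun 13→Johansson, Jun 14→Kahale, Jun 15→Baptiste, Jun 16→Baptiste.
Total: 140 + 135 + 160 + 160 + 165 + 160 + 175 + 140 + 140 + 165 + 135 + 135 = €1810.

€1810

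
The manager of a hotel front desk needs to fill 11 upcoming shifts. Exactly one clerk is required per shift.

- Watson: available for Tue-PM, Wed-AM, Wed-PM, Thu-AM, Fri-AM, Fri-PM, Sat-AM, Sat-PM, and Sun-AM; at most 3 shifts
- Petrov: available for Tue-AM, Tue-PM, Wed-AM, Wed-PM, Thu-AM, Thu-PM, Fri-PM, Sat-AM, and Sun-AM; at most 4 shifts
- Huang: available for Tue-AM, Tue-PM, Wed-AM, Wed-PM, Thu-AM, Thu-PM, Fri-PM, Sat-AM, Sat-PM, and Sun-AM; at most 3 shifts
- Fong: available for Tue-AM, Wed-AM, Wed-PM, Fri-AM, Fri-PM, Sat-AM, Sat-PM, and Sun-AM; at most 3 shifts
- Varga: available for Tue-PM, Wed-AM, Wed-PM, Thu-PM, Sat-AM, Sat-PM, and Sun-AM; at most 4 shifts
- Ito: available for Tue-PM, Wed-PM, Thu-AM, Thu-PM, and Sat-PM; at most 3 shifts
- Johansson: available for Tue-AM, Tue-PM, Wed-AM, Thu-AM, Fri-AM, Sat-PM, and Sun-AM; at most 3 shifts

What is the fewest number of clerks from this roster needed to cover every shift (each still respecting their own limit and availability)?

11 slots to fill and no one can take more than 4, so at least ⌈11/4⌉ = 3 clerks are needed.
Watson, Petrov, and Varga alone can cover everything: Tue-AM→Petrov, Tue-PM→Petrov, Wed-AM→Petrov, Wed-PM→Varga, Thu-AM→Watson, Thu-PM→Petrov, Fri-AM→Watson, Fri-PM→Watson, Sat-AM→Varga, Sat-PM→Varga, Sun-AM→Varga.

3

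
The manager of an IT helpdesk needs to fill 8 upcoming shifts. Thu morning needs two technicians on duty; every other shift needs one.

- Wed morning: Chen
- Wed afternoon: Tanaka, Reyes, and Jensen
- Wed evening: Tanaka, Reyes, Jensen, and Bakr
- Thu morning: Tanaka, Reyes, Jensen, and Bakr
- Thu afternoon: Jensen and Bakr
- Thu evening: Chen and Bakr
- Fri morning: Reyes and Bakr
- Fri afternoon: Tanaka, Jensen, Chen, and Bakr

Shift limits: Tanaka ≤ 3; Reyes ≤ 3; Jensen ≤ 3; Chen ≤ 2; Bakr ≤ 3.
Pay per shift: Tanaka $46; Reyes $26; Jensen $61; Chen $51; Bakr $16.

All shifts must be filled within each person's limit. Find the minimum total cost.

Wed morning can only be covered by Chen, so that assignment is forced.
Picking the cheapest available technician for each shift independently would cost $199, but that ignores the shift limits.
An optimal schedule: Wed morning→Chen, Wed afternoon→Reyes, Wed evening→Reyes, Thu morning→Reyes+Tanaka, Thu afternoon→Bakr, Thu evening→Bakr, Fri morning→Bakr, Fri afternoon→Tanaka.
Total: 51 + 26 + 26 + 26 + 46 + 16 + 16 + 16 + 46 = $269.

$269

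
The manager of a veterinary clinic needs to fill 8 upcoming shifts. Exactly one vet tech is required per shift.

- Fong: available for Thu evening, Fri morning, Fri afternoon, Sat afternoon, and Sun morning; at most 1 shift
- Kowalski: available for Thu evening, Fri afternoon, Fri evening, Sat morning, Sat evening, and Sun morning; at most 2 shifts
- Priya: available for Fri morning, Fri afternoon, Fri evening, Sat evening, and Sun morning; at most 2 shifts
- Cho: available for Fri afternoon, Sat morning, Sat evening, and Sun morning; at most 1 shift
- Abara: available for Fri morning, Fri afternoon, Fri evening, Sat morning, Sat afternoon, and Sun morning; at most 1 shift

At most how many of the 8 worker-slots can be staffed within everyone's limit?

Total capacity across all vet techs is 1+2+2+1+1 = 7, and 8 slots are needed, so at most 7 can be filled.
An assignment achieving 7: Thu evening→Fong, Fri morning→Priya, Fri afternoon→Cho, Fri evening→Kowalski, Sat morning→Kowalski, Sat afternoon→Abara, Sat evening→Priya.
Loads: Fong 1/1, Kowalski 2/2, Priya 2/2, Cho 1/1, Abara 1/1.

7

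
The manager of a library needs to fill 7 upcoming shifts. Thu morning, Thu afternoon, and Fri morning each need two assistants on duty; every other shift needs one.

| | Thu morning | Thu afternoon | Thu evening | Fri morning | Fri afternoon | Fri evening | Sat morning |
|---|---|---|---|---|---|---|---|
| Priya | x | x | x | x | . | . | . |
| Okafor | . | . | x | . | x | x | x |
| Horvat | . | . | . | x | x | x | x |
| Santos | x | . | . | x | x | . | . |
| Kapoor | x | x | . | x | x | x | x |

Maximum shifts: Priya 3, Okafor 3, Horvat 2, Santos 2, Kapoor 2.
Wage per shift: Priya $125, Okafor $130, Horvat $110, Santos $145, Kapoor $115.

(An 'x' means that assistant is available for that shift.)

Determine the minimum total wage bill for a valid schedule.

Thu afternoon can only be covered by Priya and Kapoor, so that assignment is forced.
Picking the cheapest available assistant for each shift independently would cost $1160, but that ignores the shift limits.
An optimal schedule: Thu morning→Kapoor+Priya, Thu afternoon→Kapoor+Priya, Thu evening→Okafor, Fri morning→Horvat+Priya, Fri afternoon→Okafor, Fri evening→Horvat, Sat morning→Okafor.
Total: 115 + 125 + 115 + 125 + 130 + 110 + 125 + 130 + 110 + 130 = $1215.

$1215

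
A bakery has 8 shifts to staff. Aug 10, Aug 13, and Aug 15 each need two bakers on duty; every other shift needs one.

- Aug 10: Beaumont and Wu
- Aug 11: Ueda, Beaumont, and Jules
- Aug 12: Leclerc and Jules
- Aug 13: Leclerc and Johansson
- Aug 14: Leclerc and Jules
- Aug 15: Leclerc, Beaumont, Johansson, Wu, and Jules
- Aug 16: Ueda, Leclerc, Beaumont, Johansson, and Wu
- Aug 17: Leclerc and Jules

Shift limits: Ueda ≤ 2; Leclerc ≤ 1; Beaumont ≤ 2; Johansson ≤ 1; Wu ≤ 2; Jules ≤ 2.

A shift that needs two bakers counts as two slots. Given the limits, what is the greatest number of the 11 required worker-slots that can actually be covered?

Total capacity across all bakers is 2+1+2+1+2+2 = 10, and 11 slots are needed, so at most 10 can be filled.
An assignment achieving 10: Aug 10→Beaumont+Wu, Aug 11→Ueda, Aug 12→Leclerc, Aug 13→Johansson, Aug 14→Jules, Aug 15→Beaumont+Wu, Aug 16→Ueda, Aug 17→Jules.
Loads: Ueda 2/2, Leclerc 1/1, Beaumont 2/2, Johansson 1/1, Wu 2/2, Jules 2/2.

10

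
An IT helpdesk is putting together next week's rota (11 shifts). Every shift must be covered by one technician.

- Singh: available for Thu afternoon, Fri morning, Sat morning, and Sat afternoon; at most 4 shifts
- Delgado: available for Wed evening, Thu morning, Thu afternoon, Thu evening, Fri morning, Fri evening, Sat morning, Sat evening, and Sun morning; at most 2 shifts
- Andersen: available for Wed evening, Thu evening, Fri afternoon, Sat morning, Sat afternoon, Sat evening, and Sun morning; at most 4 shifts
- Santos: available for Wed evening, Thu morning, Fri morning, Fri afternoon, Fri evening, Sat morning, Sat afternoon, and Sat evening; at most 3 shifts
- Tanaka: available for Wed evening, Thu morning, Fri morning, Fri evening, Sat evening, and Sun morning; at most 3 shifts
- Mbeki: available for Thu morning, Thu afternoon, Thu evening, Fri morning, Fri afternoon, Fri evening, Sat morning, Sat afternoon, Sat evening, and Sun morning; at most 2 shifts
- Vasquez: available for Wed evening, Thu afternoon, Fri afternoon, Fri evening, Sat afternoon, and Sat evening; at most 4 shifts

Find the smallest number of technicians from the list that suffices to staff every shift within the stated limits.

3

11 slots to fill and no one can take more than 4, so at least ⌈11/4⌉ = 3 technicians are needed.
Singh, Andersen, and Santos alone can cover everything: Wed evening→Andersen, Thu morning→Santos, Thu afternoon→Singh, Thu evening→Andersen, Fri morning→Singh, Fri afternoon→Andersen, Fri evening→Santos, Sat morning→Singh, Sat afternoon→Singh, Sat evening→Santos, Sun morning→Andersen.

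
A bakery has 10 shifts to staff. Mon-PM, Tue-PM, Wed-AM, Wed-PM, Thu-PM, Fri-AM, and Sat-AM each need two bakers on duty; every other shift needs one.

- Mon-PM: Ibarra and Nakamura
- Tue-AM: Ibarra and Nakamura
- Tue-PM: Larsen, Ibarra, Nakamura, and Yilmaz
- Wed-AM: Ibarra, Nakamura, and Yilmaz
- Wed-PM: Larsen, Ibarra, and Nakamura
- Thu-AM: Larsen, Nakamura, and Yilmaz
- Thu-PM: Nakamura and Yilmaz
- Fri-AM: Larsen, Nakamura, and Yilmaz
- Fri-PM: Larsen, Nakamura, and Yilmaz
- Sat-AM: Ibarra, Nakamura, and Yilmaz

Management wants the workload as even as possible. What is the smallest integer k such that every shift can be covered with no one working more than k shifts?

5

With 4 bakers and 17 worker-slots to fill, someone must work at least ⌈17/4⌉ = 5 shifts, so k ≥ 5.
k = 5 works: Mon-PM→Ibarra+Nakamura, Tue-AM→Ibarra, Tue-PM→Larsen+Yilmaz, Wed-AM→Ibarra+Nakamura, Wed-PM→Larsen+Ibarra, Thu-AM→Larsen, Thu-PM→Nakamura+Yilmaz, Fri-AM→Larsen+Nakamura, Fri-PM→Larsen, Sat-AM→Ibarra+Nakamura.
Loads: Larsen 5, Ibarra 5, Nakamura 5, Yilmaz 2 — all ≤ 5.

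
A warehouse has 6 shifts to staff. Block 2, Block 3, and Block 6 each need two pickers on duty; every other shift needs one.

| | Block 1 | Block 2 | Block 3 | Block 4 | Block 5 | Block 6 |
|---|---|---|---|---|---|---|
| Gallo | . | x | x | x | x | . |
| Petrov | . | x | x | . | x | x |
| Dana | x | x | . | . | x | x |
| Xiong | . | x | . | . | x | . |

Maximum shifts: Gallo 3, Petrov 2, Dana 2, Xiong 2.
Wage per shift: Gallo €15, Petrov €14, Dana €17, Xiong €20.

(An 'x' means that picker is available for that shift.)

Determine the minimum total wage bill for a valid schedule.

Block 1 can only be covered by Dana, so that assignment is forced.
Block 3 can only be covered by Gallo and Petrov, so that assignment is forced.
Block 4 can only be covered by Gallo, so that assignment is forced.
Picking the cheapest available picker for each shift independently would cost €135, but that ignores the shift limits.
An optimal schedule: Block 1→Dana, Block 2→Gallo+Xiong, Block 3→Gallo+Petrov, Block 4→Gallo, Block 5→Xiong, Block 6→Petrov+Dana.
Total: 17 + 15 + 20 + 15 + 14 + 15 + 20 + 14 + 17 = €147.

€147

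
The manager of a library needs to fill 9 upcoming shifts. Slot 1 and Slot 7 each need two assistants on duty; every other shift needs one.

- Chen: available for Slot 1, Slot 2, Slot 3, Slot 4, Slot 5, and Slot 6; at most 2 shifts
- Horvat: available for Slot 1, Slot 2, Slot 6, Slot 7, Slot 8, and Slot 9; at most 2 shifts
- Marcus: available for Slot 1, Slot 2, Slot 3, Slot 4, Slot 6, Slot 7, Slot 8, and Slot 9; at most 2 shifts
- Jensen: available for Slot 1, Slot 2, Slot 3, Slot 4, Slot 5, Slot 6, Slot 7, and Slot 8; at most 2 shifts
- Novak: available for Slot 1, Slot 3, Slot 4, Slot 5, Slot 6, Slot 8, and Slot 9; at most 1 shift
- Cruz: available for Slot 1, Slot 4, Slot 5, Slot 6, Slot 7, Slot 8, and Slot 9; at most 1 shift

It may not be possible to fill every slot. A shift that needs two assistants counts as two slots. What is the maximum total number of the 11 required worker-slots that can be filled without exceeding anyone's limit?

Total capacity across all assistants is 2+2+2+2+1+1 = 10, and 11 slots are needed, so at most 10 can be filled.
An assignment achieving 10: Slot 1→Novak+Cruz, Slot 2→Chen, Slot 3→Chen, Slot 4→Marcus, Slot 5→Jensen, Slot 7→Horvat+Marcus, Slot 8→Jensen, Slot 9→Horvat.
Loads: Chen 2/2, Horvat 2/2, Marcus 2/2, Jensen 2/2, Novak 1/1, Cruz 1/1.

10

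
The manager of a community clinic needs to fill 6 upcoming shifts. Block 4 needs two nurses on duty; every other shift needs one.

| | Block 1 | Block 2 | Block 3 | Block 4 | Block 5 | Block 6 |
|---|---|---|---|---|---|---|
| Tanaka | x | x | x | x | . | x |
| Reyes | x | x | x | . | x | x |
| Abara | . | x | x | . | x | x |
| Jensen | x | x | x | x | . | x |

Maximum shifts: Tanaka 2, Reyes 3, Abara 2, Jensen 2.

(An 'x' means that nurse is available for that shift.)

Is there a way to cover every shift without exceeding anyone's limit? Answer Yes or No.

Yes

Block 4 can only be covered by Tanaka and Jensen, so that assignment is forced.
One valid schedule: Block 1→Tanaka, Block 2→Reyes, Block 3→Reyes, Block 4→Tanaka+Jensen, Block 5→Reyes, Block 6→Abara.
Loads: Tanaka 2/2, Reyes 3/3, Abara 1/2, Jensen 1/2 — all within limits.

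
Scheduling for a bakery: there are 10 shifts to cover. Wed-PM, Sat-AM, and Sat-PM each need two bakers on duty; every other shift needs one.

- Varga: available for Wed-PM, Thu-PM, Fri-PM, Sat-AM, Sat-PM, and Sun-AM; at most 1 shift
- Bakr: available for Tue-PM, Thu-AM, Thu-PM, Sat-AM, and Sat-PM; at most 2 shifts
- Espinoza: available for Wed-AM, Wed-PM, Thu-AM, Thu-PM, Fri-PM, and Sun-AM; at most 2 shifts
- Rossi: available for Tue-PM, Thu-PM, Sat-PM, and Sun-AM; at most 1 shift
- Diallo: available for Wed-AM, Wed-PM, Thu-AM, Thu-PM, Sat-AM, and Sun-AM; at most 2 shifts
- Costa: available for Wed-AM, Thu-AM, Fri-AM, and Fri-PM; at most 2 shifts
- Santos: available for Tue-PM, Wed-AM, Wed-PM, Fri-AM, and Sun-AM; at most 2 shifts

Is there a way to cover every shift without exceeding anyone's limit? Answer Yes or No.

No

Total capacity is 1+2+2+1+2+2+2 = 12 but 13 worker-slots are needed — infeasible.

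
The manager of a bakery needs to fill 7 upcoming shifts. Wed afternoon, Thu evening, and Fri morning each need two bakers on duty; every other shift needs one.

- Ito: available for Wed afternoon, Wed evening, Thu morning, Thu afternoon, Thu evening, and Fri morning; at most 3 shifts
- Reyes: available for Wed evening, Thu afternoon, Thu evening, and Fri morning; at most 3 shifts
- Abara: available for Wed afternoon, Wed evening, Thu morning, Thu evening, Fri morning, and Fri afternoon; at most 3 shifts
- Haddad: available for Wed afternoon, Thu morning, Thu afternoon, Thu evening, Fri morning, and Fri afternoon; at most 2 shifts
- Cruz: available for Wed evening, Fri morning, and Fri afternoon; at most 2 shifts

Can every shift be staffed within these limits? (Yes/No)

Yes

One valid schedule: Wed afternoon→Ito+Abara, Wed evening→Reyes, Thu morning→Ito, Thu afternoon→Ito, Thu evening→Reyes+Abara, Fri morning→Reyes+Haddad, Fri afternoon→Abara.
Loads: Ito 3/3, Reyes 3/3, Abara 3/3, Haddad 1/2, Cruz 0/2 — all within limits.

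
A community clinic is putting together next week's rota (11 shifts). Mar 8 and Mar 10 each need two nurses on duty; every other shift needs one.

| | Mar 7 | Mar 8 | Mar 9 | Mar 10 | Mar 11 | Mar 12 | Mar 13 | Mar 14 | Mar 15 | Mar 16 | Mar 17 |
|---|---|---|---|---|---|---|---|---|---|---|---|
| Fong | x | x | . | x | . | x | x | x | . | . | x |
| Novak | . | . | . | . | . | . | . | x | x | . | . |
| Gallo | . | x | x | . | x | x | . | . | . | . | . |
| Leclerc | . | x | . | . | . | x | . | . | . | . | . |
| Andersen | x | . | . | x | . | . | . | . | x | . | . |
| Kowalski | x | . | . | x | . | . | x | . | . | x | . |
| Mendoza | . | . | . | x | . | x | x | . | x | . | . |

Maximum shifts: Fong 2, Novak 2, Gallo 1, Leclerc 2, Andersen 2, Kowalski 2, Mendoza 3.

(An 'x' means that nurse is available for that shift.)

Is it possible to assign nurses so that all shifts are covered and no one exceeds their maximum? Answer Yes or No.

No

Total capacity is 14 and 13 slots are needed, so capacity alone doesn't rule it out.
Shifts {Mar 9, Mar 11} need 2 worker-slots in total, but the nurses available for any of those shifts (Gallo) can supply at most 1 among them. So no valid schedule exists.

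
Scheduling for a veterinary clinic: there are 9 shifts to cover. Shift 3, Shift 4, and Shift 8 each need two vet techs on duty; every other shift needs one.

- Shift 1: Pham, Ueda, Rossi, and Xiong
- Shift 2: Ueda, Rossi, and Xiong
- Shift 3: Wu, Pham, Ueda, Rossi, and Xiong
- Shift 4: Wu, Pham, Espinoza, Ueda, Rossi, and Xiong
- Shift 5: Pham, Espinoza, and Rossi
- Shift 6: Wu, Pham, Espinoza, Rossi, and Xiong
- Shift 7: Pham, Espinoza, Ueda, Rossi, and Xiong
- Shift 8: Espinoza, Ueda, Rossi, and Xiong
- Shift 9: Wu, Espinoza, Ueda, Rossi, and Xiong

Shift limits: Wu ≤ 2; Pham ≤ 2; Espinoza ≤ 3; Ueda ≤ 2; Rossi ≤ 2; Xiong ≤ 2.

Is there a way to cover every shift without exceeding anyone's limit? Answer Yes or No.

One valid schedule: Shift 1→Pham, Shift 2→Ueda, Shift 3→Rossi+Xiong, Shift 4→Espinoza+Rossi, Shift 5→Pham, Shift 6→Wu, Shift 7→Espinoza, Shift 8→Espinoza+Ueda, Shift 9→Wu.
Loads: Wu 2/2, Pham 2/2, Espinoza 3/3, Ueda 2/2, Rossi 2/2, Xiong 1/2 — all within limits.

Yes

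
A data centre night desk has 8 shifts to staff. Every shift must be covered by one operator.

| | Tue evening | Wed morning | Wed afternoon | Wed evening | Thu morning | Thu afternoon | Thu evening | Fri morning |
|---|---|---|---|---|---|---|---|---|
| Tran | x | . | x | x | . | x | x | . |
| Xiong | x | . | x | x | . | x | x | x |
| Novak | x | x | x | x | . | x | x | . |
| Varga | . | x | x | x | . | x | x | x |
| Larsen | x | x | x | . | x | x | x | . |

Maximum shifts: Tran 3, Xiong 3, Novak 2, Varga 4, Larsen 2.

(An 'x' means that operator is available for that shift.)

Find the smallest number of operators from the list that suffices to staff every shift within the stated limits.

8 slots to fill and no one can take more than 4, so at least ⌈8/4⌉ = 2 operators are needed.
Any 2 operators together have capacity at most 4+3 = 7 < 8 slots, so 2 can never suffice.
Tran, Xiong, and Larsen alone can cover everything: Tue evening→Tran, Wed morning→Larsen, Wed afternoon→Tran, Wed evening→Tran, Thu morning→Larsen, Thu afternoon→Xiong, Thu evening→Xiong, Fri morning→Xiong.

3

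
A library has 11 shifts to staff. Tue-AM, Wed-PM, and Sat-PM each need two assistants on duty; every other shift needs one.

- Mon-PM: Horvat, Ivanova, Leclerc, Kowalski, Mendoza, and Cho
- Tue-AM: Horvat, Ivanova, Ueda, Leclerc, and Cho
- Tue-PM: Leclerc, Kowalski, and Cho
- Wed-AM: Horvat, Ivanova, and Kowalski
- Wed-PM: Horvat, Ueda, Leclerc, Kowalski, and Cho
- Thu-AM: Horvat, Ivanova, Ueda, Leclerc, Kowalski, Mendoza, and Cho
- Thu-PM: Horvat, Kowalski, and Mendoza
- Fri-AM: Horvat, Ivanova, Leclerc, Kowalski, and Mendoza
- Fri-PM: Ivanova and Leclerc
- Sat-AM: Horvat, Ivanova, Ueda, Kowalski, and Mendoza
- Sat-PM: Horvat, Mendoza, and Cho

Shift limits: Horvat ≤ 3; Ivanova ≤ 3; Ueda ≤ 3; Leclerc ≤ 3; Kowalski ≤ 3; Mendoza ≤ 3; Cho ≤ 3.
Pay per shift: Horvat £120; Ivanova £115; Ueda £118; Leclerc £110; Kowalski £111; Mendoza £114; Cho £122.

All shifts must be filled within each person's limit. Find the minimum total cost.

£1588

Picking the cheapest available assistant for each shift independently would cost £1563, but that ignores the shift limits.
An optimal schedule: Mon-PM→Ivanova, Tue-AM→Leclerc+Ivanova, Tue-PM→Leclerc, Wed-AM→Kowalski, Wed-PM→Kowalski+Ueda, Thu-AM→Ivanova, Thu-PM→Kowalski, Fri-AM→Mendoza, Fri-PM→Leclerc, Sat-AM→Mendoza, Sat-PM→Mendoza+Horvat.
Total: 115 + 110 + 115 + 110 + 111 + 111 + 118 + 115 + 111 + 114 + 110 + 114 + 114 + 120 = £1588.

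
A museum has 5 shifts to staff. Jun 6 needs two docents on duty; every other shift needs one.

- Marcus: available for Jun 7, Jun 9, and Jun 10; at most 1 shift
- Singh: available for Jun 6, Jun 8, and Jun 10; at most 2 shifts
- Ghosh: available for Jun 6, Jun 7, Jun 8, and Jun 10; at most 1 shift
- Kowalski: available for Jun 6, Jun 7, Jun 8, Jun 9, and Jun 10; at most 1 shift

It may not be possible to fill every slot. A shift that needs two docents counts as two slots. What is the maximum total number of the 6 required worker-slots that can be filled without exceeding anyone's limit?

Total capacity across all docents is 1+2+1+1 = 5, and 6 slots are needed, so at most 5 can be filled.
An assignment achieving 5: Jun 6→Singh+Ghosh, Jun 7→Kowalski, Jun 8→Singh, Jun 9→Marcus.
Loads: Marcus 1/1, Singh 2/2, Ghosh 1/1, Kowalski 1/1.

5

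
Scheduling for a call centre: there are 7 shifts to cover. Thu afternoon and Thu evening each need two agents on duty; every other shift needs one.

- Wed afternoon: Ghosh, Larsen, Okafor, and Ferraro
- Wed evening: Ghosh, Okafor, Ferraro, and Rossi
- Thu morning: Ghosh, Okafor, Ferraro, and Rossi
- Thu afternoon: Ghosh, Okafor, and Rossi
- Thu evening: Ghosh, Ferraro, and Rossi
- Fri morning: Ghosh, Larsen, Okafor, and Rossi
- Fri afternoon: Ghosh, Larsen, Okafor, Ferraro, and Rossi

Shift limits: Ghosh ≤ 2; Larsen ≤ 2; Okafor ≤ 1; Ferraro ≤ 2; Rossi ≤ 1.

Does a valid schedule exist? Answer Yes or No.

Total capacity is 2+2+1+2+1 = 8 but 9 worker-slots are needed — infeasible.

No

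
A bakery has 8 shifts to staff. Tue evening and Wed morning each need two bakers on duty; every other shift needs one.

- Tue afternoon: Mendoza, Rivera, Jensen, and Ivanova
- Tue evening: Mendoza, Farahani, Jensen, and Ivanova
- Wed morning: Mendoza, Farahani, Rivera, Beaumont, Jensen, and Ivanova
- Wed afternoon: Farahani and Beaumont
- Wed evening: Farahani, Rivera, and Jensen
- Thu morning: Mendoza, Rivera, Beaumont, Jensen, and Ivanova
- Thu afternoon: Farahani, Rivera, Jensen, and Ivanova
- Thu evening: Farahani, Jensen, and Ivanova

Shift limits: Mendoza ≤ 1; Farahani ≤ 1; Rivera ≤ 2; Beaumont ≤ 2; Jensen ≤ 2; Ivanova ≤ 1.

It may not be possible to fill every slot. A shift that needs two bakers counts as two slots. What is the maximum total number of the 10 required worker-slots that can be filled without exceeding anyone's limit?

Total capacity across all bakers is 1+1+2+2+2+1 = 9, and 10 slots are needed, so at most 9 can be filled.
An assignment achieving 9: Tue afternoon→Mendoza, Tue evening→Jensen+Ivanova, Wed morning→Beaumont, Wed afternoon→Farahani, Wed evening→Rivera, Thu morning→Beaumont, Thu afternoon→Rivera, Thu evening→Jensen.
Loads: Mendoza 1/1, Farahani 1/1, Rivera 2/2, Beaumont 2/2, Jensen 2/2, Ivanova 1/1.

9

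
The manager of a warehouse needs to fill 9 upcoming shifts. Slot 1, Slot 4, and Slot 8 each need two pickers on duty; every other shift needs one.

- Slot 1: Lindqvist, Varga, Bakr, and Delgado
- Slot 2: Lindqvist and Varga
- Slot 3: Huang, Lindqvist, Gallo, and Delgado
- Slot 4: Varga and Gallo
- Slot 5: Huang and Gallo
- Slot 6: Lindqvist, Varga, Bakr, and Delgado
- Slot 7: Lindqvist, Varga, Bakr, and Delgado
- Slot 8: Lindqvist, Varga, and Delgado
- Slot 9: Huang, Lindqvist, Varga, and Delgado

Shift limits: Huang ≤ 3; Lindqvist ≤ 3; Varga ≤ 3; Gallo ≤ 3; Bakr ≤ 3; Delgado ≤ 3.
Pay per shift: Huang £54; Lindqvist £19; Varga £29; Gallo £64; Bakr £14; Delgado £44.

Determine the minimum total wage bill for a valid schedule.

£348

Slot 4 can only be covered by Varga and Gallo, so that assignment is forced.
Picking the cheapest available picker for each shift independently would cost £313, but that ignores the shift limits.
An optimal schedule: Slot 1→Bakr+Delgado, Slot 2→Lindqvist, Slot 3→Lindqvist, Slot 4→Varga+Gallo, Slot 5→Huang, Slot 6→Bakr, Slot 7→Bakr, Slot 8→Lindqvist+Varga, Slot 9→Varga.
Total: 14 + 44 + 19 + 19 + 29 + 64 + 54 + 14 + 14 + 19 + 29 + 29 = £348.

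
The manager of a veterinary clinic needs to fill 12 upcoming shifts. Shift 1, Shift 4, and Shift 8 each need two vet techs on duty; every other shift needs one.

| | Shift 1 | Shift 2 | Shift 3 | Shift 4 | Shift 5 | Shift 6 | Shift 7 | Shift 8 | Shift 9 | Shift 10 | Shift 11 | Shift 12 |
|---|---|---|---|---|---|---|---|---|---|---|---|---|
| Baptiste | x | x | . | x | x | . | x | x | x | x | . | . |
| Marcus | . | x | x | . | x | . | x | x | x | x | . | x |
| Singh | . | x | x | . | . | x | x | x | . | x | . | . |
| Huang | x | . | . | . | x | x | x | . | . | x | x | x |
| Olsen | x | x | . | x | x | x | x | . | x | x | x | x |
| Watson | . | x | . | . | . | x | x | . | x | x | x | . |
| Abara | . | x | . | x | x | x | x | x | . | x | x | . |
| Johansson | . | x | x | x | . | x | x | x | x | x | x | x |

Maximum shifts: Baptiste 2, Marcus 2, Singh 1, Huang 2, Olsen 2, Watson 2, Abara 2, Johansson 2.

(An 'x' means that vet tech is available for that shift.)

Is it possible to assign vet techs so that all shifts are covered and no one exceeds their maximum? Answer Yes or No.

Yes

One valid schedule: Shift 1→Baptiste+Huang, Shift 2→Watson, Shift 3→Marcus, Shift 4→Olsen+Abara, Shift 5→Baptiste, Shift 6→Singh, Shift 7→Watson, Shift 8→Abara+Johansson, Shift 9→Olsen, Shift 10→Johansson, Shift 11→Huang, Shift 12→Marcus.
Loads: Baptiste 2/2, Marcus 2/2, Singh 1/1, Huang 2/2, Olsen 2/2, Watson 2/2, Abara 2/2, Johansson 2/2 — all within limits.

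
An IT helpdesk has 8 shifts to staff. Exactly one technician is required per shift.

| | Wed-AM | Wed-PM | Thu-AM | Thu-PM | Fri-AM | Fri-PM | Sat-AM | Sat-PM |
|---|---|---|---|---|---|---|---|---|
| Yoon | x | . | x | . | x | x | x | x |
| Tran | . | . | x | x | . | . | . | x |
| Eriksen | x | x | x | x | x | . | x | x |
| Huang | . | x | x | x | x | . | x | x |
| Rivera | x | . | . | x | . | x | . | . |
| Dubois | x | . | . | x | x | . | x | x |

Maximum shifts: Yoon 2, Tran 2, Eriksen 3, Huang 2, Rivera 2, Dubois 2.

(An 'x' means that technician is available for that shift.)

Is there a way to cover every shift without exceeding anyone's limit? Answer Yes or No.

One valid schedule: Wed-AM→Yoon, Wed-PM→Eriksen, Thu-AM→Tran, Thu-PM→Tran, Fri-AM→Eriksen, Fri-PM→Yoon, Sat-AM→Eriksen, Sat-PM→Huang.
Loads: Yoon 2/2, Tran 2/2, Eriksen 3/3, Huang 1/2, Rivera 0/2, Dubois 0/2 — all within limits.

Yes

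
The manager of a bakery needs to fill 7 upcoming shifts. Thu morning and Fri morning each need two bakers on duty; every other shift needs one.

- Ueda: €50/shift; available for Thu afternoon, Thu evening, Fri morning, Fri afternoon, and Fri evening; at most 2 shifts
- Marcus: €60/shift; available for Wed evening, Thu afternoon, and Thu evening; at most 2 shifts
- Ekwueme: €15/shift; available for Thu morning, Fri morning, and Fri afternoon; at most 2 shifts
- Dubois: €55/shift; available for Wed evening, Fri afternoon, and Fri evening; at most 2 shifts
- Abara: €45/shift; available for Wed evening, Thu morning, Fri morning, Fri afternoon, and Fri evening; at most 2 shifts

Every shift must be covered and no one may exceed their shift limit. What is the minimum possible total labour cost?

Thu morning can only be covered by Ekwueme and Abara, so that assignment is forced.
Picking the cheapest available baker for each shift independently would cost €325, but that ignores the shift limits.
An optimal schedule: Wed evening→Marcus, Thu morning→Ekwueme+Abara, Thu afternoon→Ueda, Thu evening→Ueda, Fri morning→Ekwueme+Abara, Fri afternoon→Dubois, Fri evening→Dubois.
Total: 60 + 15 + 45 + 50 + 50 + 15 + 45 + 55 + 55 = €390.

€390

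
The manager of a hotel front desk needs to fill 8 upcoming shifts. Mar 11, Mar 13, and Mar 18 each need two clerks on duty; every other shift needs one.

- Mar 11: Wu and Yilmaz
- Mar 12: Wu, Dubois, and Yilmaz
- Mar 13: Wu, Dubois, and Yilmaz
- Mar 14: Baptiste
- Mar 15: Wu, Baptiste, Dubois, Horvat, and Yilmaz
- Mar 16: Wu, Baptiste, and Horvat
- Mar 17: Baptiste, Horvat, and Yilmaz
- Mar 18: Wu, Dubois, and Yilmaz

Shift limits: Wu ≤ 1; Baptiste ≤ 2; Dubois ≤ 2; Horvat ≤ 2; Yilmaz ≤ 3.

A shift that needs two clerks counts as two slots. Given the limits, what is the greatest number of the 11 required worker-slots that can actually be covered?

Total capacity across all clerks is 1+2+2+2+3 = 10, and 11 slots are needed, so at most 10 can be filled.
An assignment achieving 10: Mar 11→Wu+Yilmaz, Mar 12→Dubois, Mar 13→Dubois+Yilmaz, Mar 14→Baptiste, Mar 15→Horvat, Mar 16→Baptiste, Mar 17→Horvat, Mar 18→Yilmaz.
Loads: Wu 1/1, Baptiste 2/2, Dubois 2/2, Horvat 2/2, Yilmaz 3/3.

10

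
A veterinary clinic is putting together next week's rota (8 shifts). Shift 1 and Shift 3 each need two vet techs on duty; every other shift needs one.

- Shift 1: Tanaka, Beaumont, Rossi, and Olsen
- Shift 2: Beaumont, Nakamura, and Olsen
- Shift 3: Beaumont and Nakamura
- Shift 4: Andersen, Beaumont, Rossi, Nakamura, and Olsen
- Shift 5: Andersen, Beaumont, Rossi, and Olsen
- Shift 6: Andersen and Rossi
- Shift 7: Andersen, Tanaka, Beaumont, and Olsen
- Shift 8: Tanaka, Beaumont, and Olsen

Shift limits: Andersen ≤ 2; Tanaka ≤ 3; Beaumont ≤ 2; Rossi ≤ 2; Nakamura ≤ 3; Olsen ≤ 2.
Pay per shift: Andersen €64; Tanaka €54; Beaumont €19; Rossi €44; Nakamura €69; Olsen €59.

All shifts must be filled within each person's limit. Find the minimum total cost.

Shift 3 can only be covered by Beaumont and Nakamura, so that assignment is forced.
Picking the cheapest available vet tech for each shift independently would cost €290, but that ignores the shift limits.
An optimal schedule: Shift 1→Tanaka+Olsen, Shift 2→Beaumont, Shift 3→Beaumont+Nakamura, Shift 4→Olsen, Shift 5→Rossi, Shift 6→Rossi, Shift 7→Tanaka, Shift 8→Tanaka.
Total: 54 + 59 + 19 + 19 + 69 + 59 + 44 + 44 + 54 + 54 = €475.

€475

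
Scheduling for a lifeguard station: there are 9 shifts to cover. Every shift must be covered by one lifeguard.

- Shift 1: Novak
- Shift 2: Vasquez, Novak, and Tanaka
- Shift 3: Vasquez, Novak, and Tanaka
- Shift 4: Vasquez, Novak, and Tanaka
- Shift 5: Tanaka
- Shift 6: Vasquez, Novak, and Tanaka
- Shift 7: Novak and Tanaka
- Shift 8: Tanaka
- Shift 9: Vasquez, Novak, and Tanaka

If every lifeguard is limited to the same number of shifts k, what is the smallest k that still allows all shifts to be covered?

3

With 3 lifeguards and 9 worker-slots to fill, someone must work at least ⌈9/3⌉ = 3 shifts, so k ≥ 3.
k = 3 works: Shift 1→Novak, Shift 2→Vasquez, Shift 3→Vasquez, Shift 4→Vasquez, Shift 5→Tanaka, Shift 6→Novak, Shift 7→Novak, Shift 8→Tanaka, Shift 9→Tanaka.
Loads: Vasquez 3, Novak 3, Tanaka 3 — all ≤ 3.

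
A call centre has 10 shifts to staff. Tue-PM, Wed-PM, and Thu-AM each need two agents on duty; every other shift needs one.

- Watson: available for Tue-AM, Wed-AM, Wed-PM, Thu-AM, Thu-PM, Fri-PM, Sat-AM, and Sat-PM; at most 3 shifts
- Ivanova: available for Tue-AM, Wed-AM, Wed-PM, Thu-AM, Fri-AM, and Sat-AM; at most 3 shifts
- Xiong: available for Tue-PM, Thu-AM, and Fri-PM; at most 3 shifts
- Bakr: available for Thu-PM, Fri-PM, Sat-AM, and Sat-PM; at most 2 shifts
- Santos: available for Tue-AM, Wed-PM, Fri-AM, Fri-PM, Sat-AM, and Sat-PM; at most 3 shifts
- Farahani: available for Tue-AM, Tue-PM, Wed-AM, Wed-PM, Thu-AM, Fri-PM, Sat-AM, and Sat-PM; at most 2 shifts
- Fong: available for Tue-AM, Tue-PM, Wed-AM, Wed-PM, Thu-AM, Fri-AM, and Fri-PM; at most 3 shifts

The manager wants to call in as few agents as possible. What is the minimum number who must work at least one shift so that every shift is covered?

5

13 slots to fill and no one can take more than 3, so at least ⌈13/3⌉ = 5 agents are needed.
Watson, Ivanova, Xiong, Bakr, and Farahani alone can cover everything: Tue-AM→Watson, Tue-PM→Xiong+Farahani, Wed-AM→Watson, Wed-PM→Ivanova+Farahani, Thu-AM→Ivanova+Xiong, Thu-PM→Watson, Fri-AM→Ivanova, Fri-PM→Xiong, Sat-AM→Bakr, Sat-PM→Bakr.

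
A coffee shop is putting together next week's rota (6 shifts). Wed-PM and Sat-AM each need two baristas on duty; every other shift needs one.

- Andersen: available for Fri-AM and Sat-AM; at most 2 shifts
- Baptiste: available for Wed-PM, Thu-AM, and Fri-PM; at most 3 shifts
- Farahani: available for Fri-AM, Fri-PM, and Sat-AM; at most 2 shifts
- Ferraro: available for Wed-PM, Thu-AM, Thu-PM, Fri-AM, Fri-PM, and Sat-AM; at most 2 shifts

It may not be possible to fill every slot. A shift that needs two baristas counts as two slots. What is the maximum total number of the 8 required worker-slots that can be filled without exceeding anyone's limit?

Total capacity across all baristas is 2+3+2+2 = 9, and 8 slots are needed, so at most 8 can be filled.
An assignment achieving 8: Wed-PM→Baptiste+Ferraro, Thu-AM→Baptiste, Thu-PM→Ferraro, Fri-AM→Andersen, Fri-PM→Baptiste, Sat-AM→Andersen+Farahani.
Loads: Andersen 2/2, Baptiste 3/3, Farahani 1/2, Ferraro 2/2.

8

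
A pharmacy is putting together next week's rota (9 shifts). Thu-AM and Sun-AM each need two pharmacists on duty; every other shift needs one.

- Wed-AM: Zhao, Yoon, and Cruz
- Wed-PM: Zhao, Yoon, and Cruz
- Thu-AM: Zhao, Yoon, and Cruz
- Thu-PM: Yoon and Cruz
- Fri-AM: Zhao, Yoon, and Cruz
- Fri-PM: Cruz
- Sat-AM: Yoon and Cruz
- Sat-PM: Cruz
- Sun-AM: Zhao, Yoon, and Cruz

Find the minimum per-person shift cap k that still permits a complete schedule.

4

With 3 pharmacists and 11 worker-slots to fill, someone must work at least ⌈11/3⌉ = 4 shifts, so k ≥ 4.
k = 4 works: Wed-AM→Zhao, Wed-PM→Zhao, Thu-AM→Zhao+Yoon, Thu-PM→Yoon, Fri-AM→Zhao, Fri-PM→Cruz, Sat-AM→Yoon, Sat-PM→Cruz, Sun-AM→Yoon+Cruz.
Loads: Zhao 4, Yoon 4, Cruz 3 — all ≤ 4.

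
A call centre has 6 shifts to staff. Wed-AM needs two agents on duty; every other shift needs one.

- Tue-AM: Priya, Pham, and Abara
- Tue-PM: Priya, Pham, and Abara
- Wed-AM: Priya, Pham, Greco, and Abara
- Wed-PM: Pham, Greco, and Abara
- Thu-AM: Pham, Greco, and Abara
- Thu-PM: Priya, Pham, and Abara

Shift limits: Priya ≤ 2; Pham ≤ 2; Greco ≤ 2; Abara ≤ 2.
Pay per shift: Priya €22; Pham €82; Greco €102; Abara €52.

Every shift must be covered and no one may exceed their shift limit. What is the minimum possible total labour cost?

Picking the cheapest available agent for each shift independently would cost €244, but that ignores the shift limits.
An optimal schedule: Tue-AM→Priya, Tue-PM→Priya, Wed-AM→Greco+Abara, Wed-PM→Pham, Thu-AM→Pham, Thu-PM→Abara.
Total: 22 + 22 + 102 + 52 + 82 + 82 + 52 = €414.

€414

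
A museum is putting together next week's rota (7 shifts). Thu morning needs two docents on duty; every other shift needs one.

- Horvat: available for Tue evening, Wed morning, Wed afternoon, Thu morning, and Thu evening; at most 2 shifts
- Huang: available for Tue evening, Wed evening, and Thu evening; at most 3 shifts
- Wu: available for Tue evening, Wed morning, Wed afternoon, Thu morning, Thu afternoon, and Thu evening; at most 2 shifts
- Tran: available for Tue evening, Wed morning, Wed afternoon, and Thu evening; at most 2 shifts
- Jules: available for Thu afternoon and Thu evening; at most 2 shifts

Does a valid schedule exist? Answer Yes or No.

Yes

Wed evening can only be covered by Huang, so that assignment is forced.
Thu morning can only be covered by Horvat and Wu, so that assignment is forced.
One valid schedule: Tue evening→Huang, Wed morning→Horvat, Wed afternoon→Tran, Wed evening→Huang, Thu morning→Horvat+Wu, Thu afternoon→Wu, Thu evening→Huang.
Loads: Horvat 2/2, Huang 3/3, Wu 2/2, Tran 1/2, Jules 0/2 — all within limits.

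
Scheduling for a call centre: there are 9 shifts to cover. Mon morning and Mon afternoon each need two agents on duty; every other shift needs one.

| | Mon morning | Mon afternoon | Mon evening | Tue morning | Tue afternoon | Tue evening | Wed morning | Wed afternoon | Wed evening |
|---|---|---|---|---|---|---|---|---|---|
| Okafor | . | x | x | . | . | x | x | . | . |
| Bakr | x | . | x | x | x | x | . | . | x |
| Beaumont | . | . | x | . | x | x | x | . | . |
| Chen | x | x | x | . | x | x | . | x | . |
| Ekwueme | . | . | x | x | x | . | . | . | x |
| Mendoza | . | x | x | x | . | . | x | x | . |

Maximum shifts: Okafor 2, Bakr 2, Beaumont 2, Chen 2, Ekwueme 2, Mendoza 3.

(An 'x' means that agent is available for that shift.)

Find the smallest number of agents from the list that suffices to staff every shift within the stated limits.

11 slots to fill and no one can take more than 3, so at least ⌈11/3⌉ = 4 agents are needed.
Any 4 agents together have capacity at most 3+2+2+2 = 9 < 11 slots, so 4 can never suffice.
Okafor, Bakr, Beaumont, Chen, and Mendoza alone can cover everything: Mon morning→Bakr+Chen, Mon afternoon→Okafor+Mendoza, Mon evening→Mendoza, Tue morning→Mendoza, Tue afternoon→Beaumont, Tue evening→Beaumont, Wed morning→Okafor, Wed afternoon→Chen, Wed evening→Bakr.

5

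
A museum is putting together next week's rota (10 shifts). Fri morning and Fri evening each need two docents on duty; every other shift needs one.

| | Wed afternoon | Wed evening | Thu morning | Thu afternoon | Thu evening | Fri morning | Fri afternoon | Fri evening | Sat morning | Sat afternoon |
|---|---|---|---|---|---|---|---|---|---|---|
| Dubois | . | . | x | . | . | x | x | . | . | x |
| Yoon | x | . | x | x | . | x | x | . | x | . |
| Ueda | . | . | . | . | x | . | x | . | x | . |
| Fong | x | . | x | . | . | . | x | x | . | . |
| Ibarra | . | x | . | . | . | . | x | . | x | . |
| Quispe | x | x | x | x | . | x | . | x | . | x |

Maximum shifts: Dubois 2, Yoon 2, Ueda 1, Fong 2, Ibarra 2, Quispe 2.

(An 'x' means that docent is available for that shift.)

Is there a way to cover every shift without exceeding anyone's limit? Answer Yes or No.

No

Total capacity is 2+2+1+2+2+2 = 11 but 12 worker-slots are needed — infeasible.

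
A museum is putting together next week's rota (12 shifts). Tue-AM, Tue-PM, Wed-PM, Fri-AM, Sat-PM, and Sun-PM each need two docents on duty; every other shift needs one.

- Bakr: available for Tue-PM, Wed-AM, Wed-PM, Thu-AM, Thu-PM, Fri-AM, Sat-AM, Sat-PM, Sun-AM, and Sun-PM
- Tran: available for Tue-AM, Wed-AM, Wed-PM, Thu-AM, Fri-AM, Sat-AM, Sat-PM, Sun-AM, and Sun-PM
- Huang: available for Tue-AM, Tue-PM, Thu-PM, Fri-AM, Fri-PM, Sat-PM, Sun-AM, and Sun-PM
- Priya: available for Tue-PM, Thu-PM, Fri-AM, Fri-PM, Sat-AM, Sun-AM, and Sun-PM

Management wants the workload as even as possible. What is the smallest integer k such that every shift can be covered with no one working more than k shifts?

5

With 4 docents and 18 worker-slots to fill, someone must work at least ⌈18/4⌉ = 5 shifts, so k ≥ 5.
k = 5 works: Tue-AM→Tran+Huang, Tue-PM→Bakr+Huang, Wed-AM→Bakr, Wed-PM→Bakr+Tran, Thu-AM→Bakr, Thu-PM→Bakr, Fri-AM→Tran+Priya, Fri-PM→Huang, Sat-AM→Tran, Sat-PM→Tran+Huang, Sun-AM→Priya, Sun-PM→Huang+Priya.
Loads: Bakr 5, Tran 5, Huang 5, Priya 3 — all ≤ 5.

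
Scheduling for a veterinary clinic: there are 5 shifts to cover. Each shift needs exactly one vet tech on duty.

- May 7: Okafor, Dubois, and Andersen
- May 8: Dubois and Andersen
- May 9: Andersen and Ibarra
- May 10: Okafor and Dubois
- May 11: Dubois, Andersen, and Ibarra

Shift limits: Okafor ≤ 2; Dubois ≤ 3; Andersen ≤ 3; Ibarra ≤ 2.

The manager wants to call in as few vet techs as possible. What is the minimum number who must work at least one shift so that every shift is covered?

2

5 slots to fill and no one can take more than 3, so at least ⌈5/3⌉ = 2 vet techs are needed.
Okafor and Andersen alone can cover everything: May 7→Okafor, May 8→Andersen, May 9→Andersen, May 10→Okafor, May 11→Andersen.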